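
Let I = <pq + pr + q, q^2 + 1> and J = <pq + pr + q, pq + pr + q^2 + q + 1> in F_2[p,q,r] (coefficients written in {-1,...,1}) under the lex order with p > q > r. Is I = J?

Two ideals are equal iff their reduced Gröbner bases coincide (the reduced basis is unique for a fixed ordering).
Buchberger on the first generating set:
f_1 = pq + pr + q, LT = pq.
f_2 = q^2 + 1, LT = q^2.

S(f_1,f_2): lcm = pq^2. S = pqr + p + q^2.
  leading term pqr: subtract (r)·f_1 from pqr + p + q^2 → pr^2 + p + q^2 + qr
  leading term pr^2: no divisor's leading term divides it; move pr^2 to the remainder.
  leading term p: no divisor's leading term divides it; move p to the remainder.
  leading term q^2: subtract (1)·f_2 from q^2 + qr → qr + 1
  leading term qr: no divisor's leading term divides it; move qr to the remainder.
  leading term 1: no divisor's leading term divides it; move 1 to the remainder.
  remainder pr^2 + p + qr + 1 ≠ 0; add g_3 = pr^2 + p + qr + 1 to the basis.

The other S-polynomials (S(f_1,g_3), S(f_2,g_3)) all reduce to 0 modulo the current basis, so we have a Gröbner basis.
Inter-reduce: drop elements whose leading term is divisible by another's, tail-reduce, and make monic.
Reduced Gröbner basis: {pq + pr + q, pr^2 + p + qr + 1, q^2 + 1}.

Buchberger on the second generating set:
h_1 = pq + pr + q, LT = pq.
h_2 = pq + pr + q^2 + q + 1, LT = pq.

S(h_1,h_2): lcm = pq. S = q^2 + 1.
  leading term q^2: no divisor's leading term divides it; move q^2 to the remainder.
  leading term 1: no divisor's leading term divides it; move 1 to the remainder.
  remainder q^2 + 1 ≠ 0; add k_3 = q^2 + 1 to the basis.

S(h_1,k_3): lcm = pq^2. S = pqr + p + q^2.
  leading term pqr: subtract (r)·h_1 from pqr + p + q^2 → pr^2 + p + q^2 + qr
  leading term pr^2: no divisor's leading term divides it; move pr^2 to the remainder.
  leading term p: no divisor's leading term divides it; move p to the remainder.
  leading term q^2: subtract (1)·k_3 from q^2 + qr → qr + 1
  leading term qr: no divisor's leading term divides it; move qr to the remainder.
  leading term 1: no divisor's leading term divides it; move 1 to the remainder.
  remainder pr^2 + p + qr + 1 ≠ 0; add k_4 = pr^2 + p + qr + 1 to the basis.

The other S-polynomials (S(h_2,k_3), S(h_1,k_4), S(h_2,k_4), S(k_3,k_4)) all reduce to 0 modulo the current basis, so we have a Gröbner basis.
Inter-reduce: drop elements whose leading term is divisible by another's, tail-reduce, and make monic.
Reduced Gröbner basis: {pq + pr + q, pr^2 + p + qr + 1, q^2 + 1}.

These coincide, so the ideals are equal.

Yes, the ideals are equal.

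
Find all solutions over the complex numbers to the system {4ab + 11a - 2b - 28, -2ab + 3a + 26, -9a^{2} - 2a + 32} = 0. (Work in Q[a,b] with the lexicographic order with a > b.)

Compute a lex Gröbner basis by Buchberger's algorithm.
f_1 = 4ab + 11a - 2b - 28, LT = ab.
f_2 = -2ab + 3a + 26, LT = ab.
f_3 = -9a^{2} - 2a + 32, LT = a^{2}.

S(f_1,f_2): lcm = ab. S = \tfrac{17}{4}a - \tfrac{1}{2}b + 6.
  reduce S modulo (f_1, f_2, f_3):
  remainder \tfrac{17}{4}a - \tfrac{1}{2}b + 6 ≠ 0; add h_4 = \tfrac{17}{4}a - \tfrac{1}{2}b + 6 to the basis.

S(f_1,f_3): lcm = a^{2}b. S = \tfrac{11}{4}a^{2} - \tfrac{13}{18}ab - 7a + \tfrac{32}{9}b.
  reduce S modulo (f_1, f_2, f_3, h_4):
  remainder \tfrac{775}{306}b + \tfrac{3875}{306} ≠ 0; add h_5 = \tfrac{775}{306}b + \tfrac{3875}{306} to the basis.

The other S-polynomials (S(f_2,f_3), S(f_1,h_4), S(f_2,h_4), S(f_3,h_4), S(f_1,h_5), S(f_2,h_5), S(f_3,h_5), S(h_4,h_5)) all reduce to 0 modulo the current basis, so we have a Gröbner basis.
Inter-reduce: drop elements whose leading term is divisible by another's, tail-reduce, and make monic.
Reduced Gröbner basis: {a + 2, b + 5}.

From the last basis element, b + 5 = 0, so b takes values in {-5}. Each choice, substituted upward through the basis, yields the corresponding point(s) of the solution set.
  b = -5: the earlier basis element becomes a + 2 = 0, giving a = -2 — point (-2, -5).

{(-2, -5)}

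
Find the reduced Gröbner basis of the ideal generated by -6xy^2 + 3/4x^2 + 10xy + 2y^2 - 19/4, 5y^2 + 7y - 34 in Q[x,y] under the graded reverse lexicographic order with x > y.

G = {x^2 + 368/15xy - 272/5x - 56/15y + 59/5, y^2 + 7/5y - 34/5}

f_1 = -6xy^2 + 3/4x^2 + 10xy + 2y^2 - 19/4, LT = xy^2.
f_2 = 5y^2 + 7y - 34, LT = y^2.

S(f_1,f_2): lcm = xy^2. S = -1/8x^2 - 46/15xy - 1/3y^2 + 34/5x + 19/24.
  leading term x^2: no divisor's leading term divides it; move -1/8x^2 to the remainder.
  leading term xy: no divisor's leading term divides it; move -46/15xy to the remainder.
  leading term y^2: subtract (-1/15)·f_2 from -1/3y^2 + 34/5x + 19/24 → 34/5x + 7/15y - 59/40
  leading term x: no divisor's leading term divides it; move 34/5x to the remainder.
  leading term y: no divisor's leading term divides it; move 7/15y to the remainder.
  leading term 1: no divisor's leading term divides it; move -59/40 to the remainder.
  remainder -1/8x^2 - 46/15xy + 34/5x + 7/15y - 59/40 ≠ 0; add g_3 = -1/8x^2 - 46/15xy + 34/5x + 7/15y - 59/40 to the basis.

The other S-polynomials (S(f_1,g_3), S(f_2,g_3)) all reduce to 0 modulo the current basis, so we have a Gröbner basis.
Inter-reduce: drop elements whose leading term is divisible by another's, tail-reduce, and make monic.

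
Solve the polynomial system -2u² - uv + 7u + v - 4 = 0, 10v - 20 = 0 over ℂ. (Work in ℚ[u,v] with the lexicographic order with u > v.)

Compute a lex Gröbner basis by Buchberger's algorithm.
f_1 = -2u² - uv + 7u + v - 4, LT = u².
f_2 = 10v - 20, LT = v.

The S-polynomials (S(f_1,f_2)) all reduce to 0 modulo the current basis, so we have a Gröbner basis.
Inter-reduce: drop elements whose leading term is divisible by another's, tail-reduce, and make monic.
Reduced Gröbner basis: {u² - 5/2u + 1, v - 2}.

Elimination: the polynomial v - 2 lies in the elimination ideal for v, so v ∈ {2}. For each such v, the remaining basis elements (now univariate) give the rest of the solution.
  v = 2: the earlier basis element becomes u² - 5/2u + 1 = 0, giving u = 1/2, 2 — points (1/2, 2), (2, 2).

{(1/2, 2), (2, 2)}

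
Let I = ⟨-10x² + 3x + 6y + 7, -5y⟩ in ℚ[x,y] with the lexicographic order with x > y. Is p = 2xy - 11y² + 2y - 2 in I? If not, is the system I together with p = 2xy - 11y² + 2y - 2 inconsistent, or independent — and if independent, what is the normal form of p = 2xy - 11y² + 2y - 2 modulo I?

First compute the reduced Gröbner basis of I by Buchberger's algorithm.
f_1 = -10x² + 3x + 6y + 7, LT = x².
f_2 = -5y, LT = y.

The S-polynomials (S(f_1,f_2)) all reduce to 0 modulo the current basis, so we have a Gröbner basis.
Inter-reduce: drop elements whose leading term is divisible by another's, tail-reduce, and make monic.
Reduced Gröbner basis: {x² - 3/10x - 7/10, y}.
Label its elements g_1 = x² - 3/10x - 7/10, g_2 = y.

Reduce p = 2xy - 11y² + 2y - 2 modulo G:
  leading term xy: subtract (2x)·g_2 from 2xy - 11y² + 2y - 2 → -11y² + 2y - 2
  leading term y²: subtract (-11y)·g_2 from -11y² + 2y - 2 → 2y - 2
  leading term y: subtract (2)·g_2 from 2y - 2 → -2
  leading term 1: no divisor's leading term divides it; move -2 to the remainder.
  normal form = -2.
The normal form is nonzero, so p ∉ I. Since p minus its normal form lies in I, I + (p) = I + (r) where r = -2; decide whether this ideal is the whole ring.
Here r = -2 is a nonzero constant, hence a unit: 1 ∈ I + (p), the Gröbner basis of I + (p) is {1}, and the enlarged system has no common solution — adjoining p is inconsistent.

Adjoining 2xy - 11y² + 2y - 2 makes the ideal the whole ring: the system is inconsistent.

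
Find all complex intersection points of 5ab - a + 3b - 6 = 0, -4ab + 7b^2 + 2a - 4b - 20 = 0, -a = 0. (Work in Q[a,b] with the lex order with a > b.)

{(0, 2)}

Compute a lex Gröbner basis by Buchberger's algorithm.
f_1 = 5ab - a + 3b - 6, LT = ab.
f_2 = -4ab + 2a + 7b^2 - 4b - 20, LT = ab.
f_3 = -a, LT = a.

S(f_1,f_2): lcm = ab. S = 3/10a + 7/4b^2 - 2/5b - 31/5.
  leading term a: subtract (-3/10)·f_3 from 3/10a + 7/4b^2 - 2/5b - 31/5 → 7/4b^2 - 2/5b - 31/5
  leading term b^2: no divisor's leading term divides it; move 7/4b^2 to the remainder.
  leading term b: no divisor's leading term divides it; move -2/5b to the remainder.
  leading term 1: no divisor's leading term divides it; move -31/5 to the remainder.
  remainder 7/4b^2 - 2/5b - 31/5 ≠ 0; add h_4 = 7/4b^2 - 2/5b - 31/5 to the basis.

S(f_1,f_3): lcm = ab. S = -1/5a + 3/5b - 6/5.
  leading term a: subtract (1/5)·f_3 from -1/5a + 3/5b - 6/5 → 3/5b - 6/5
  leading term b: no divisor's leading term divides it; move 3/5b to the remainder.
  leading term 1: no divisor's leading term divides it; move -6/5 to the remainder.
  remainder 3/5b - 6/5 ≠ 0; add h_5 = 3/5b - 6/5 to the basis.

The other S-polynomials (S(f_2,f_3), S(f_1,h_4), S(f_2,h_4), S(f_3,h_4), S(f_1,h_5), S(f_2,h_5), S(f_3,h_5), S(h_4,h_5)) all reduce to 0 modulo the current basis, so we have a Gröbner basis.
Inter-reduce: drop elements whose leading term is divisible by another's, tail-reduce, and make monic.
Reduced Gröbner basis: {a, b - 2}.

Elimination: the polynomial b - 2 lies in the elimination ideal for b, so b ∈ {2}. For each such b, the remaining basis elements (now univariate) give the rest of the solution.
  b = 2: the earlier basis element becomes a = 0, giving a = 0 — point (0, 2).
Each listed point satisfies every original equation (direct substitution).
This is the nonlinear analogue of row-reducing a linear system.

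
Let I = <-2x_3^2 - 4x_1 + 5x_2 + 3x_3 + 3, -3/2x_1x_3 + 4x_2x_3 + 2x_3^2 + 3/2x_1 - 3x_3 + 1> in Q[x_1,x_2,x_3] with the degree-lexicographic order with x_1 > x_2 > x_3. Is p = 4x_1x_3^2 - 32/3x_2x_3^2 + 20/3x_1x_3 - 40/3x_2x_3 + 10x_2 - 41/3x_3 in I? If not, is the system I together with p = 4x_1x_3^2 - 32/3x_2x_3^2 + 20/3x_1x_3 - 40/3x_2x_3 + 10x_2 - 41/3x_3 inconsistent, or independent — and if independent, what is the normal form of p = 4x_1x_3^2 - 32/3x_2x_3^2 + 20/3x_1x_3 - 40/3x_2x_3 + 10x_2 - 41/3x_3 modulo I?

First compute the reduced Gröbner basis of I by Buchberger's algorithm.
f_1 = -2x_3^2 - 4x_1 + 5x_2 + 3x_3 + 3, LT = x_3^2.
f_2 = -3/2x_1x_3 + 4x_2x_3 + 2x_3^2 + 3/2x_1 - 3x_3 + 1, LT = x_1x_3.

S(f_1,f_2): lcm = x_1x_3^2. S = 8/3x_2x_3^2 + 4/3x_3^3 + 2x_1^2 - 5/2x_1x_2 - 1/2x_1x_3 - 2x_3^2 - 3/2x_1 + 2/3x_3.
  reduce S modulo (f_1, f_2):
  remainder 2x_1^2 - 47/6x_1x_2 + 20/3x_2^2 - 10/9x_2x_3 + 34/9x_1 - 59/9x_2 + 8/3x_3 - 76/9 ≠ 0; add h_3 = 2x_1^2 - 47/6x_1x_2 + 20/3x_2^2 - 10/9x_2x_3 + 34/9x_1 - 59/9x_2 + 8/3x_3 - 76/9 to the basis.

The other S-polynomials (S(f_1,h_3), S(f_2,h_3)) all reduce to 0 modulo the current basis, so we have a Gröbner basis.
Inter-reduce: drop elements whose leading term is divisible by another's, tail-reduce, and make monic.
Reduced Gröbner basis: {x_1^2 - 47/12x_1x_2 + 10/3x_2^2 - 5/9x_2x_3 + 17/9x_1 - 59/18x_2 + 4/3x_3 - 38/9, x_1x_3 - 8/3x_2x_3 + 5/3x_1 - 10/3x_2 - 8/3, x_3^2 + 2x_1 - 5/2x_2 - 3/2x_3 - 3/2}.
Label its elements g_1 = x_1^2 - 47/12x_1x_2 + 10/3x_2^2 - 5/9x_2x_3 + 17/9x_1 - 59/18x_2 + 4/3x_3 - 38/9, g_2 = x_1x_3 - 8/3x_2x_3 + 5/3x_1 - 10/3x_2 - 8/3, g_3 = x_3^2 + 2x_1 - 5/2x_2 - 3/2x_3 - 3/2.

Reduce p = 4x_1x_3^2 - 32/3x_2x_3^2 + 20/3x_1x_3 - 40/3x_2x_3 + 10x_2 - 41/3x_3 modulo G:
  leading term x_1x_3^2: subtract (4x_3)·g_2 from 4x_1x_3^2 - 32/3x_2x_3^2 + 20/3x_1x_3 - 40/3x_2x_3 + 10x_2 - 41/3x_3 → 10x_2 - 3x_3
  leading term x_2: no divisor's leading term divides it; move 10x_2 to the remainder.
  leading term x_3: no divisor's leading term divides it; move -3x_3 to the remainder.
  normal form = 10x_2 - 3x_3.
The normal form is nonzero, so p ∉ I. Since p minus its normal form lies in I, I + (p) = I + (r) where r = 10x_2 - 3x_3; decide whether this ideal is the whole ring.
Run Buchberger on G together with r (pairs among the g_i already reduce to 0 since G is a Gröbner basis):
g_1 = x_1^2 - 47/12x_1x_2 + 10/3x_2^2 - 5/9x_2x_3 + 17/9x_1 - 59/18x_2 + 4/3x_3 - 38/9, LT = x_1^2.
g_2 = x_1x_3 - 8/3x_2x_3 + 5/3x_1 - 10/3x_2 - 8/3, LT = x_1x_3.
g_3 = x_3^2 + 2x_1 - 5/2x_2 - 3/2x_3 - 3/2, LT = x_3^2.
r = 10x_2 - 3x_3, LT = x_2.

The S-polynomials (S(g_1,g_2), S(g_1,g_3), S(g_1,r), S(g_2,g_3), S(g_2,r), S(g_3,r)) all reduce to 0 modulo the current basis, so we have a Gröbner basis.
Inter-reduce: drop elements whose leading term is divisible by another's, tail-reduce, and make monic.
Reduced Gröbner basis: {x_1^2 + 9829/1800x_1 - 66/25x_3 - 7709/900, x_1x_3 + 49/15x_1 - 14/5x_3 - 58/15, x_3^2 + 2x_1 - 9/4x_3 - 3/2, x_2 - 3/10x_3}.
The reduced Gröbner basis of I + (p) is {x_1^2 + 9829/1800x_1 - 66/25x_3 - 7709/900, x_1x_3 + 49/15x_1 - 14/5x_3 - 58/15, x_3^2 + 2x_1 - 9/4x_3 - 3/2, x_2 - 3/10x_3} ≠ {1}, a proper ideal, so the enlarged system stays consistent: p is independent of I, with normal form 10x_2 - 3x_3.

The remainder on division by a Gröbner basis is unique — it is the normal form.

4x_1x_3^2 - 32/3x_2x_3^2 + 20/3x_1x_3 - 40/3x_2x_3 + 10x_2 - 41/3x_3 is independent of I; its normal form modulo I is 10x_2 - 3x_3.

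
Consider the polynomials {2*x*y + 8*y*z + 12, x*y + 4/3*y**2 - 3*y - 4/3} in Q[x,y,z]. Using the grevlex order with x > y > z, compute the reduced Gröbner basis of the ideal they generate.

f_1 = 2*x*y + 8*y*z + 12, LT = x*y.
f_2 = x*y + 4/3*y**2 - 3*y - 4/3, LT = x*y.

S(f_1,f_2): lcm = x*y. S = -4/3*y**2 + 4*y*z + 3*y + 22/3.
  leading term y**2: no divisor's leading term divides it; move -4/3*y**2 to the remainder.
  leading term y*z: no divisor's leading term divides it; move 4*y*z to the remainder.
  leading term y: no divisor's leading term divides it; move 3*y to the remainder.
  leading term 1: no divisor's leading term divides it; move 22/3 to the remainder.
  remainder -4/3*y**2 + 4*y*z + 3*y + 22/3 ≠ 0; add g_3 = -4/3*y**2 + 4*y*z + 3*y + 22/3 to the basis.

S(f_1,g_3): lcm = x*y**2. S = 3*x*y*z + 4*y**2*z + 9/4*x*y + 11/2*x + 6*y.
  leading term x*y*z: subtract (3/2*z)·f_1 from 3*x*y*z + 4*y**2*z + 9/4*x*y + 11/2*x + 6*y → 4*y**2*z - 12*y*z**2 + 9/4*x*y + 11/2*x + 6*y - 18*z
  leading term y**2*z: subtract (-3*z)·g_3 from 4*y**2*z - 12*y*z**2 + 9/4*x*y + 11/2*x + 6*y - 18*z → 9/4*x*y + 9*y*z + 11/2*x + 6*y + 4*z
  leading term x*y: subtract (9/8)·f_1 from 9/4*x*y + 9*y*z + 11/2*x + 6*y + 4*z → 11/2*x + 6*y + 4*z - 27/2
  leading term x: no divisor's leading term divides it; move 11/2*x to the remainder.
  leading term y: no divisor's leading term divides it; move 6*y to the remainder.
  leading term z: no divisor's leading term divides it; move 4*z to the remainder.
  leading term 1: no divisor's leading term divides it; move -27/2 to the remainder.
  remainder 11/2*x + 6*y + 4*z - 27/2 ≠ 0; add g_4 = 11/2*x + 6*y + 4*z - 27/2 to the basis.

The other S-polynomials (S(f_2,g_3), S(f_1,g_4), S(f_2,g_4), S(g_3,g_4)) all reduce to 0 modulo the current basis, so we have a Gröbner basis.
Inter-reduce: drop elements whose leading term is divisible by another's, tail-reduce, and make monic.

G = {y**2 - 3*y*z - 9/4*y - 11/2, x + 12/11*y + 8/11*z - 27/11}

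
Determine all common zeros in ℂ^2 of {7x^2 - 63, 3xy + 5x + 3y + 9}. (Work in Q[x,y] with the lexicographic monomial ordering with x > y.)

{(3, -2), (-3, -1)}

Compute a lex Gröbner basis by Buchberger's algorithm.
f_1 = 7x^2 - 63, LT = x^2.
f_2 = 3xy + 5x + 3y + 9, LT = xy.

S(f_1,f_2): lcm = x^2y. S = -5/3x^2 - xy - 3x - 9y.
  leading term x^2: subtract (-5/21)·f_1 from -5/3x^2 - xy - 3x - 9y → -xy - 3x - 9y - 15
  leading term xy: subtract (-1/3)·f_2 from -xy - 3x - 9y - 15 → -4/3x - 8y - 12
  leading term x: no divisor's leading term divides it; move -4/3x to the remainder.
  leading term y: no divisor's leading term divides it; move -8y to the remainder.
  leading term 1: no divisor's leading term divides it; move -12 to the remainder.
  remainder -4/3x - 8y - 12 ≠ 0; add h_3 = -4/3x - 8y - 12 to the basis.

S(f_2,h_3): lcm = xy. S = 5/3x - 6y^2 - 8y + 3.
  leading term x: subtract (-5/4)·h_3 from 5/3x - 6y^2 - 8y + 3 → -6y^2 - 18y - 12
  leading term y^2: no divisor's leading term divides it; move -6y^2 to the remainder.
  leading term y: no divisor's leading term divides it; move -18y to the remainder.
  leading term 1: no divisor's leading term divides it; move -12 to the remainder.
  remainder -6y^2 - 18y - 12 ≠ 0; add h_4 = -6y^2 - 18y - 12 to the basis.

The other S-polynomials (S(f_1,h_3), S(f_1,h_4), S(f_2,h_4), S(h_3,h_4)) all reduce to 0 modulo the current basis, so we have a Gröbner basis.
Inter-reduce: drop elements whose leading term is divisible by another's, tail-reduce, and make monic.
Reduced Gröbner basis: {x + 6y + 9, y^2 + 3y + 2}.

Since the basis is lex-ordered, y^2 + 3y + 2 is univariate in y. Its roots are {-2, -1}. Back-substituting each root into the other basis elements fixes the other coordinates.
  y = -2: the earlier basis element becomes x - 3 = 0, giving x = 3 — point (3, -2).
  y = -1: the earlier basis element becomes x + 3 = 0, giving x = -3 — point (-3, -1).
Each listed point satisfies every original equation (direct substitution).
A lex Gröbner basis triangularizes the system, enabling back-substitution.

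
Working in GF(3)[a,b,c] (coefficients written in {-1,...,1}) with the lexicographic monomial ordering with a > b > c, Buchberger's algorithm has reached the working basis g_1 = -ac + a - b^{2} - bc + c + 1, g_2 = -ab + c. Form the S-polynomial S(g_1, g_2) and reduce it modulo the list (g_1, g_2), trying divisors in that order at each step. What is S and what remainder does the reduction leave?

lcm(LM(g_1), LM(g_2)) = abc.
S = (lcm/LT(g_1))·g_1 − (lcm/LT(g_2))·g_2 = -ab + b^{3} + b^{2}c - bc - b + c^{2}.
Reduce S modulo (g_1, g_2) in that order:
  leading term ab: subtract (1)·g_2 from -ab + b^{3} + b^{2}c - bc - b + c^{2} → b^{3} + b^{2}c - bc - b + c^{2} - c
  leading term b^{3}: no divisor's leading term divides it; move b^{3} to the remainder.
  leading term b^{2}c: no divisor's leading term divides it; move b^{2}c to the remainder.
  leading term bc: no divisor's leading term divides it; move -bc to the remainder.
  leading term b: no divisor's leading term divides it; move -b to the remainder.
  leading term c^{2}: no divisor's leading term divides it; move c^{2} to the remainder.
  leading term c: no divisor's leading term divides it; move -c to the remainder.
The remainder b^{3} + b^{2}c - bc - b + c^{2} - c is nonzero, so it would be added as the next basis element.

S(g_1, g_2) = -ab + b^{3} + b^{2}c - bc - b + c^{2}; remainder on division = b^{3} + b^{2}c - bc - b + c^{2} - c.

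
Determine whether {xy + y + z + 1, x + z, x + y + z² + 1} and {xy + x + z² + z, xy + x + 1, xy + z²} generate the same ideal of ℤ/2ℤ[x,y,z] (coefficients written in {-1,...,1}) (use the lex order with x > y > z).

Equality of ideals is decidable: compute both reduced Gröbner bases (unique for the ordering) and check whether they agree.
Buchberger on the first generating set:
f_1 = xy + y + z + 1, LT = xy.
f_2 = x + z, LT = x.
f_3 = x + y + z² + 1, LT = x.

S(f_1,f_2): lcm = xy. S = yz + y + z + 1.
  leading term yz: no divisor's leading term divides it; move yz to the remainder.
  leading term y: no divisor's leading term divides it; move y to the remainder.
  leading term z: no divisor's leading term divides it; move z to the remainder.
  leading term 1: no divisor's leading term divides it; move 1 to the remainder.
  remainder yz + y + z + 1 ≠ 0; add g_4 = yz + y + z + 1 to the basis.

S(f_1,f_3): lcm = xy. S = y² + yz² + z + 1.
  leading term y²: no divisor's leading term divides it; move y² to the remainder.
  leading term yz²: subtract (z)·g_4 from yz² + z + 1 → yz + z² + 1
  leading term yz: subtract (1)·g_4 from yz + z² + 1 → y + z² + z
  leading term y: no divisor's leading term divides it; move y to the remainder.
  leading term z²: no divisor's leading term divides it; move z² to the remainder.
  leading term z: no divisor's leading term divides it; move z to the remainder.
  remainder y² + y + z² + z ≠ 0; add g_5 = y² + y + z² + z to the basis.

S(f_2,f_3): lcm = x. S = y + z² + z + 1.
  leading term y: no divisor's leading term divides it; move y to the remainder.
  leading term z²: no divisor's leading term divides it; move z² to the remainder.
  leading term z: no divisor's leading term divides it; move z to the remainder.
  leading term 1: no divisor's leading term divides it; move 1 to the remainder.
  remainder y + z² + z + 1 ≠ 0; add g_6 = y + z² + z + 1 to the basis.

S(f_1,g_5): lcm = xy². S = xy + xz² + xz + y² + yz + y.
  leading term xy: subtract (1)·f_1 from xy + xz² + xz + y² + yz + y → xz² + xz + y² + yz + z + 1
  leading term xz²: subtract (z²)·f_2 from xz² + xz + y² + yz + z + 1 → xz + y² + yz + z³ + z + 1
  leading term xz: subtract (z)·f_2 from xz + y² + yz + z³ + z + 1 → y² + yz + z³ + z² + z + 1
  leading term y²: subtract (1)·g_5 from y² + yz + z³ + z² + z + 1 → yz + y + z³ + 1
  leading term yz: subtract (1)·g_4 from yz + y + z³ + 1 → z³ + z
  leading term z³: no divisor's leading term divides it; move z³ to the remainder.
  leading term z: no divisor's leading term divides it; move z to the remainder.
  remainder z³ + z ≠ 0; add g_7 = z³ + z to the basis.

The other S-polynomials (S(f_1,g_4), S(f_2,g_4), S(f_3,g_4), S(f_2,g_5), S(f_3,g_5), S(g_4,g_5), S(f_1,g_6), S(f_2,g_6), S(f_3,g_6), S(g_4,g_6), S(g_5,g_6), S(f_1,g_7), S(f_2,g_7), S(f_3,g_7), S(g_4,g_7), S(g_5,g_7), S(g_6,g_7)) all reduce to 0 modulo the current basis, so we have a Gröbner basis.
Inter-reduce: drop elements whose leading term is divisible by another's, tail-reduce, and make monic.
Reduced Gröbner basis: {x + z, y + z² + z + 1, z³ + z}.

Buchberger on the second generating set:
h_1 = xy + x + z² + z, LT = xy.
h_2 = xy + x + 1, LT = xy.
h_3 = xy + z², LT = xy.

S(h_1,h_2): lcm = xy. S = z² + z + 1.
  leading term z²: no divisor's leading term divides it; move z² to the remainder.
  leading term z: no divisor's leading term divides it; move z to the remainder.
  leading term 1: no divisor's leading term divides it; move 1 to the remainder.
  remainder z² + z + 1 ≠ 0; add k_4 = z² + z + 1 to the basis.

S(h_1,h_3): lcm = xy. S = x + z.
  leading term x: no divisor's leading term divides it; move x to the remainder.
  leading term z: no divisor's leading term divides it; move z to the remainder.
  remainder x + z ≠ 0; add k_5 = x + z to the basis.

S(h_1,k_5): lcm = xy. S = x + yz + z² + z.
  leading term x: subtract (1)·k_5 from x + yz + z² + z → yz + z²
  leading term yz: no divisor's leading term divides it; move yz to the remainder.
  leading term z²: subtract (1)·k_4 from z² → z + 1
  leading term z: no divisor's leading term divides it; move z to the remainder.
  leading term 1: no divisor's leading term divides it; move 1 to the remainder.
  remainder yz + z + 1 ≠ 0; add k_6 = yz + z + 1 to the basis.

S(k_4,k_6): lcm = yz². S = yz + y + z² + z.
  leading term yz: subtract (1)·k_6 from yz + y + z² + z → y + z² + 1
  leading term y: no divisor's leading term divides it; move y to the remainder.
  leading term z²: subtract (1)·k_4 from z² + 1 → z
  leading term z: no divisor's leading term divides it; move z to the remainder.
  remainder y + z ≠ 0; add k_7 = y + z to the basis.

The other S-polynomials (S(h_2,h_3), S(h_1,k_4), S(h_2,k_4), S(h_3,k_4), S(h_2,k_5), S(h_3,k_5), S(k_4,k_5), S(h_1,k_6), S(h_2,k_6), S(h_3,k_6), S(k_5,k_6), S(h_1,k_7), S(h_2,k_7), S(h_3,k_7), S(k_4,k_7), S(k_5,k_7), S(k_6,k_7)) all reduce to 0 modulo the current basis, so we have a Gröbner basis.
Inter-reduce: drop elements whose leading term is divisible by another's, tail-reduce, and make monic.
Reduced Gröbner basis: {x + z, y + z, z² + z + 1}.

The bases are distinct; the ideals are different.
The same test decides containment: I ⊆ J iff every generator of I reduces to 0 modulo a Gröbner basis of J.

No, the ideals differ.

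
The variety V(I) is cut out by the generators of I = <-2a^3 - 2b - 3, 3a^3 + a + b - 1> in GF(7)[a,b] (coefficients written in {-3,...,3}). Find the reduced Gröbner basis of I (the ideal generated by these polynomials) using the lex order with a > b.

G = {a - 2b - 2, b^3 + 3b^2 - 3b - 1}

The reduced Gröbner basis is the canonical form of the ideal for this ordering.

f_1 = -2a^3 - 2b - 3, LT = a^3.
f_2 = 3a^3 + a + b - 1, LT = a^3.

S(f_1,f_2): lcm = a^3. S = 2a + 3b + 3.
  reduce S modulo (f_1, f_2):
  remainder 2a + 3b + 3 ≠ 0; add g_3 = 2a + 3b + 3 to the basis.

S(f_1,g_3): lcm = a^3. S = 2a^2b + 2a^2 + b - 2.
  reduce S modulo (f_1, f_2, g_3):
  remainder b^3 + 3b^2 - 3b - 1 ≠ 0; add g_4 = b^3 + 3b^2 - 3b - 1 to the basis.

The other S-polynomials (S(f_2,g_3), S(f_1,g_4), S(f_2,g_4), S(g_3,g_4)) all reduce to 0 modulo the current basis, so we have a Gröbner basis.
Inter-reduce: drop elements whose leading term is divisible by another's, tail-reduce, and make monic.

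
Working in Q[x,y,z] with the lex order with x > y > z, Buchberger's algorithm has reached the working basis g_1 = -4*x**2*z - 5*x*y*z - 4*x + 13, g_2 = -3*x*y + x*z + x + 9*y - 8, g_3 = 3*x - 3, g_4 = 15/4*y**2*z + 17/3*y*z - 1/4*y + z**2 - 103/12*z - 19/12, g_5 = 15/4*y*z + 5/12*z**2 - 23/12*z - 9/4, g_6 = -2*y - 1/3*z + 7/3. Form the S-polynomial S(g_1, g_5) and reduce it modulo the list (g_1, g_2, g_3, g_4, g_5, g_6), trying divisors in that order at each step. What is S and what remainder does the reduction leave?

lcm(LM(g_1), LM(g_5)) = x**2*y*z.
S = (lcm/LT(g_1))·g_1 − (lcm/LT(g_5))·g_5 = -1/9*x**2*z**2 + 23/45*x**2*z + 3/5*x**2 + 5/4*x*y**2*z + x*y - 13/4*y.
Reduce S modulo (g_1, g_2, g_3, g_4, g_5, g_6) in that order:
  leading term x**2*z**2: subtract (1/36*z)·g_1 from -1/9*x**2*z**2 + 23/45*x**2*z + 3/5*x**2 + 5/4*x*y**2*z + x*y - 13/4*y → 23/45*x**2*z + 3/5*x**2 + 5/4*x*y**2*z + 5/36*x*y*z**2 + x*y + 1/9*x*z - 13/4*y - 13/36*z
  leading term x**2*z: subtract (-23/180)·g_1 from 23/45*x**2*z + 3/5*x**2 + 5/4*x*y**2*z + 5/36*x*y*z**2 + x*y + 1/9*x*z - 13/4*y - 13/36*z → 3/5*x**2 + 5/4*x*y**2*z + 5/36*x*y*z**2 - 23/36*x*y*z + x*y + 1/9*x*z - 23/45*x - 13/4*y - 13/36*z + 299/180
  leading term x**2: subtract (1/5*x)·g_3 from 3/5*x**2 + 5/4*x*y**2*z + 5/36*x*y*z**2 - 23/36*x*y*z + x*y + 1/9*x*z - 23/45*x - 13/4*y - 13/36*z + 299/180 → 5/4*x*y**2*z + 5/36*x*y*z**2 - 23/36*x*y*z + x*y + 1/9*x*z + 4/45*x - 13/4*y - 13/36*z + 299/180
  leading term x*y**2*z: subtract (-5/12*y*z)·g_2 from 5/4*x*y**2*z + 5/36*x*y*z**2 - 23/36*x*y*z + x*y + 1/9*x*z + 4/45*x - 13/4*y - 13/36*z + 299/180 → 5/9*x*y*z**2 - 2/9*x*y*z + x*y + 1/9*x*z + 4/45*x + 15/4*y**2*z - 10/3*y*z - 13/4*y - 13/36*z + 299/180
  leading term x*y*z**2: subtract (-5/27*z**2)·g_2 from 5/9*x*y*z**2 - 2/9*x*y*z + x*y + 1/9*x*z + 4/45*x + 15/4*y**2*z - 10/3*y*z - 13/4*y - 13/36*z + 299/180 → -2/9*x*y*z + x*y + 5/27*x*z**3 + 5/27*x*z**2 + 1/9*x*z + 4/45*x + 15/4*y**2*z + 5/3*y*z**2 - 10/3*y*z - 13/4*y - 40/27*z**2 - 13/36*z + 299/180
  leading term x*y*z: subtract (2/27*z)·g_2 from -2/9*x*y*z + x*y + 5/27*x*z**3 + 5/27*x*z**2 + 1/9*x*z + 4/45*x + 15/4*y**2*z + 5/3*y*z**2 - 10/3*y*z - 13/4*y - 40/27*z**2 - 13/36*z + 299/180 → x*y + 5/27*x*z**3 + 1/9*x*z**2 + 1/27*x*z + 4/45*x + 15/4*y**2*z + 5/3*y*z**2 - 4*y*z - 13/4*y - 40/27*z**2 + 25/108*z + 299/180
  leading term x*y: subtract (-1/3)·g_2 from x*y + 5/27*x*z**3 + 1/9*x*z**2 + 1/27*x*z + 4/45*x + 15/4*y**2*z + 5/3*y*z**2 - 4*y*z - 13/4*y - 40/27*z**2 + 25/108*z + 299/180 → 5/27*x*z**3 + 1/9*x*z**2 + 10/27*x*z + 19/45*x + 15/4*y**2*z + 5/3*y*z**2 - 4*y*z - 1/4*y - 40/27*z**2 + 25/108*z - 181/180
  leading term x*z**3: subtract (5/81*z**3)·g_3 from 5/27*x*z**3 + 1/9*x*z**2 + 10/27*x*z + 19/45*x + 15/4*y**2*z + 5/3*y*z**2 - 4*y*z - 1/4*y - 40/27*z**2 + 25/108*z - 181/180 → 1/9*x*z**2 + 10/27*x*z + 19/45*x + 15/4*y**2*z + 5/3*y*z**2 - 4*y*z - 1/4*y + 5/27*z**3 - 40/27*z**2 + 25/108*z - 181/180
  leading term x*z**2: subtract (1/27*z**2)·g_3 from 1/9*x*z**2 + 10/27*x*z + 19/45*x + 15/4*y**2*z + 5/3*y*z**2 - 4*y*z - 1/4*y + 5/27*z**3 - 40/27*z**2 + 25/108*z - 181/180 → 10/27*x*z + 19/45*x + 15/4*y**2*z + 5/3*y*z**2 - 4*y*z - 1/4*y + 5/27*z**3 - 37/27*z**2 + 25/108*z - 181/180
  leading term x*z: subtract (10/81*z)·g_3 from 10/27*x*z + 19/45*x + 15/4*y**2*z + 5/3*y*z**2 - 4*y*z - 1/4*y + 5/27*z**3 - 37/27*z**2 + 25/108*z - 181/180 → 19/45*x + 15/4*y**2*z + 5/3*y*z**2 - 4*y*z - 1/4*y + 5/27*z**3 - 37/27*z**2 + 65/108*z - 181/180
  leading term x: subtract (19/135)·g_3 from 19/45*x + 15/4*y**2*z + 5/3*y*z**2 - 4*y*z - 1/4*y + 5/27*z**3 - 37/27*z**2 + 65/108*z - 181/180 → 15/4*y**2*z + 5/3*y*z**2 - 4*y*z - 1/4*y + 5/27*z**3 - 37/27*z**2 + 65/108*z - 7/12
  leading term y**2*z: subtract (1)·g_4 from 15/4*y**2*z + 5/3*y*z**2 - 4*y*z - 1/4*y + 5/27*z**3 - 37/27*z**2 + 65/108*z - 7/12 → 5/3*y*z**2 - 29/3*y*z + 5/27*z**3 - 64/27*z**2 + 248/27*z + 1
  leading term y*z**2: subtract (4/9*z)·g_5 from 5/3*y*z**2 - 29/3*y*z + 5/27*z**3 - 64/27*z**2 + 248/27*z + 1 → -29/3*y*z - 41/27*z**2 + 275/27*z + 1
  leading term y*z: subtract (-116/45)·g_5 from -29/3*y*z - 41/27*z**2 + 275/27*z + 1 → -4/9*z**2 + 236/45*z - 24/5
  leading term z**2: no divisor's leading term divides it; move -4/9*z**2 to the remainder.
  leading term z: no divisor's leading term divides it; move 236/45*z to the remainder.
  leading term 1: no divisor's leading term divides it; move -24/5 to the remainder.
The remainder -4/9*z**2 + 236/45*z - 24/5 is nonzero, so it would be added as the next basis element.

S(g_1, g_5) = -1/9*x**2*z**2 + 23/45*x**2*z + 3/5*x**2 + 5/4*x*y**2*z + x*y - 13/4*y; remainder on division = -4/9*z**2 + 236/45*z - 24/5.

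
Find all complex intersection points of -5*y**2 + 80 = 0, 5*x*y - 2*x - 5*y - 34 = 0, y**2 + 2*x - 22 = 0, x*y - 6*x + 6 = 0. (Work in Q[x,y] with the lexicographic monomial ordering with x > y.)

Compute a lex Gröbner basis by Buchberger's algorithm.
f_1 = -5*y**2 + 80, LT = y**2.
f_2 = 5*x*y - 2*x - 5*y - 34, LT = x*y.
f_3 = 2*x + y**2 - 22, LT = x.
f_4 = x*y - 6*x + 6, LT = x*y.

S(f_1,f_2): lcm = x*y**2. S = 2/5*x*y - 16*x + y**2 + 34/5*y.
  leading term x*y: subtract (2/25)·f_2 from 2/5*x*y - 16*x + y**2 + 34/5*y → -396/25*x + y**2 + 36/5*y + 68/25
  leading term x: subtract (-198/25)·f_3 from -396/25*x + y**2 + 36/5*y + 68/25 → 223/25*y**2 + 36/5*y - 4288/25
  leading term y**2: subtract (-223/125)·f_1 from 223/25*y**2 + 36/5*y - 4288/25 → 36/5*y - 144/5
  leading term y: no divisor's leading term divides it; move 36/5*y to the remainder.
  leading term 1: no divisor's leading term divides it; move -144/5 to the remainder.
  remainder 36/5*y - 144/5 ≠ 0; add h_5 = 36/5*y - 144/5 to the basis.

The other S-polynomials (S(f_1,f_3), S(f_1,f_4), S(f_2,f_3), S(f_2,f_4), S(f_3,f_4), S(f_1,h_5), S(f_2,h_5), S(f_3,h_5), S(f_4,h_5)) all reduce to 0 modulo the current basis, so we have a Gröbner basis.
Inter-reduce: drop elements whose leading term is divisible by another's, tail-reduce, and make monic.
Reduced Gröbner basis: {x - 3, y - 4}.

Elimination: the polynomial y - 4 lies in the elimination ideal for y, so y ∈ {4}. For each such y, the remaining basis elements (now univariate) give the rest of the solution.
  y = 4: the earlier basis element becomes x - 3 = 0, giving x = 3 — point (3, 4).
Each listed point satisfies every original equation (direct substitution).

{(3, 4)}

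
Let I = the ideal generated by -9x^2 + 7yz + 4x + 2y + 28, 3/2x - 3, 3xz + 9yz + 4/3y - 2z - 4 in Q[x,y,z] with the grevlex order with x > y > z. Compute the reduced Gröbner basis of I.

G = {z^2 - 5/7z - 2/7, x - 2, y - 42/13z + 42/13}

f_1 = -9x^2 + 7yz + 4x + 2y + 28, LT = x^2.
f_2 = 3/2x - 3, LT = x.
f_3 = 3xz + 9yz + 4/3y - 2z - 4, LT = xz.

S(f_1,f_2): lcm = x^2. S = -7/9yz + 14/9x - 2/9y - 28/9.
  leading term yz: no divisor's leading term divides it; move -7/9yz to the remainder.
  leading term x: subtract (28/27)·f_2 from 14/9x - 2/9y - 28/9 → -2/9y
  leading term y: no divisor's leading term divides it; move -2/9y to the remainder.
  remainder -7/9yz - 2/9y ≠ 0; add g_4 = -7/9yz - 2/9y to the basis.

S(f_1,f_3): lcm = x^2z. S = -3xyz - 7/9yz^2 - 4/9xy + 2/9xz - 2/9yz + 4/3x - 28/9z.
  leading term xyz: subtract (-2yz)·f_2 from -3xyz - 7/9yz^2 - 4/9xy + 2/9xz - 2/9yz + 4/3x - 28/9z → -7/9yz^2 - 4/9xy + 2/9xz - 56/9yz + 4/3x - 28/9z
  leading term yz^2: subtract (z)·g_4 from -7/9yz^2 - 4/9xy + 2/9xz - 56/9yz + 4/3x - 28/9z → -4/9xy + 2/9xz - 6yz + 4/3x - 28/9z
  leading term xy: subtract (-8/27y)·f_2 from -4/9xy + 2/9xz - 6yz + 4/3x - 28/9z → 2/9xz - 6yz + 4/3x - 8/9y - 28/9z
  leading term xz: subtract (4/27z)·f_2 from 2/9xz - 6yz + 4/3x - 8/9y - 28/9z → -6yz + 4/3x - 8/9y - 8/3z
  leading term yz: subtract (54/7)·g_4 from -6yz + 4/3x - 8/9y - 8/3z → 4/3x + 52/63y - 8/3z
  leading term x: subtract (8/9)·f_2 from 4/3x + 52/63y - 8/3z → 52/63y - 8/3z + 8/3
  leading term y: no divisor's leading term divides it; move 52/63y to the remainder.
  leading term z: no divisor's leading term divides it; move -8/3z to the remainder.
  leading term 1: no divisor's leading term divides it; move 8/3 to the remainder.
  remainder 52/63y - 8/3z + 8/3 ≠ 0; add g_5 = 52/63y - 8/3z + 8/3 to the basis.

S(g_4,g_5): lcm = yz. S = 42/13z^2 + 2/7y - 42/13z.
  leading term z^2: no divisor's leading term divides it; move 42/13z^2 to the remainder.
  leading term y: subtract (9/26)·g_5 from 2/7y - 42/13z → -30/13z - 12/13
  leading term z: no divisor's leading term divides it; move -30/13z to the remainder.
  leading term 1: no divisor's leading term divides it; move -12/13 to the remainder.
  remainder 42/13z^2 - 30/13z - 12/13 ≠ 0; add g_6 = 42/13z^2 - 30/13z - 12/13 to the basis.

The other S-polynomials (S(f_2,f_3), S(f_1,g_4), S(f_2,g_4), S(f_3,g_4), S(f_1,g_5), S(f_2,g_5), S(f_3,g_5), S(f_1,g_6), S(f_2,g_6), S(f_3,g_6), S(g_4,g_6), S(g_5,g_6)) all reduce to 0 modulo the current basis, so we have a Gröbner basis.
Inter-reduce: drop elements whose leading term is divisible by another's, tail-reduce, and make monic.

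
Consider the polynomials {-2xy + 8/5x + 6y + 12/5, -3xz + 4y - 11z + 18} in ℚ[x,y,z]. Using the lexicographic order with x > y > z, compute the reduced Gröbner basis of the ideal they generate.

f_1 = -2xy + 8/5x + 6y + 12/5, LT = xy.
f_2 = -3xz + 4y - 11z + 18, LT = xz.

S(f_1,f_2): lcm = xyz. S = -⅘xz + 4/3y² - 20/3yz + 6y - 6/5z.
  reduce S modulo (f_1, f_2):
  remainder 4/3y² - 20/3yz + 74/15y + 26/15z - 24/5 ≠ 0; add g_3 = 4/3y² - 20/3yz + 74/15y + 26/15z - 24/5 to the basis.

The other S-polynomials (S(f_1,g_3), S(f_2,g_3)) all reduce to 0 modulo the current basis, so we have a Gröbner basis.

G = {xy - ⅘x - 3y - 6/5, xz - 4/3y + 11/3z - 6, y² - 5yz + 37/10y + 13/10z - 18/5}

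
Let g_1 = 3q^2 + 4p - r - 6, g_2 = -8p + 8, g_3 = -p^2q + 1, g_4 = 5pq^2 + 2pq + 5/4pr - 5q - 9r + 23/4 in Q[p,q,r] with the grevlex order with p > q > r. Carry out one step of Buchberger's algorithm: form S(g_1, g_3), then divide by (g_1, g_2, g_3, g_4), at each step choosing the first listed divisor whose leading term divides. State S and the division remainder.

S(g_1, g_3) = 4/3p^3 - 1/3p^2r - 2p^2 + q; remainder on division = q - 1/3r - 2/3.

lcm(LM(g_1), LM(g_3)) = p^2q^2.
S = (lcm/LT(g_1))·g_1 − (lcm/LT(g_3))·g_3 = 4/3p^3 - 1/3p^2r - 2p^2 + q.
Reduce S modulo (g_1, g_2, g_3, g_4) in that order:
  leading term p^3: subtract (-1/6p^2)·g_2 from 4/3p^3 - 1/3p^2r - 2p^2 + q → -1/3p^2r - 2/3p^2 + q
  leading term p^2r: subtract (1/24pr)·g_2 from -1/3p^2r - 2/3p^2 + q → -2/3p^2 - 1/3pr + q
  leading term p^2: subtract (1/12p)·g_2 from -2/3p^2 - 1/3pr + q → -1/3pr - 2/3p + q
  leading term pr: subtract (1/24r)·g_2 from -1/3pr - 2/3p + q → -2/3p + q - 1/3r
  leading term p: subtract (1/12)·g_2 from -2/3p + q - 1/3r → q - 1/3r - 2/3
  leading term q: no divisor's leading term divides it; move q to the remainder.
  leading term r: no divisor's leading term divides it; move -1/3r to the remainder.
  leading term 1: no divisor's leading term divides it; move -2/3 to the remainder.
The remainder q - 1/3r - 2/3 is nonzero, so it would be added as the next basis element.
This is the inner loop of Buchberger's algorithm — each nonzero remainder becomes a new basis element.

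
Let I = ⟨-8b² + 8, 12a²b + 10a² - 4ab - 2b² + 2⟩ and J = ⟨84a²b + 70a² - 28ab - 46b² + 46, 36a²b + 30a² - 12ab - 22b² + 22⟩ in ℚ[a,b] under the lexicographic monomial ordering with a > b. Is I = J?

Yes, the ideals are equal.

Equality of ideals is decidable: compute both reduced Gröbner bases (unique for the ordering) and check whether they agree.
Buchberger on the first generating set:
f_1 = -8b² + 8, LT = b².
f_2 = 12a²b + 10a² - 4ab - 2b² + 2, LT = a²b.

S(f_1,f_2): lcm = a²b². S = -⅚a²b - a² + ⅓ab² + ⅙b³ - ⅙b.
  leading term a²b: subtract (-5/72)·f_2 from -⅚a²b - a² + ⅓ab² + ⅙b³ - ⅙b → -11/36a² + ⅓ab² - 5/18ab + ⅙b³ - 5/36b² - ⅙b + 5/36
  leading term a²: no divisor's leading term divides it; move -11/36a² to the remainder.
  leading term ab²: subtract (-1/24a)·f_1 from ⅓ab² - 5/18ab + ⅙b³ - 5/36b² - ⅙b + 5/36 → -5/18ab + ⅓a + ⅙b³ - 5/36b² - ⅙b + 5/36
  leading term ab: no divisor's leading term divides it; move -5/18ab to the remainder.
  leading term a: no divisor's leading term divides it; move ⅓a to the remainder.
  leading term b³: subtract (-1/48b)·f_1 from ⅙b³ - 5/36b² - ⅙b + 5/36 → -5/36b² + 5/36
  leading term b²: subtract (5/288)·f_1 from -5/36b² + 5/36 → 0
  remainder -11/36a² - 5/18ab + ⅓a ≠ 0; add g_3 = -11/36a² - 5/18ab + ⅓a to the basis.

S(f_1,g_3): leading monomials are coprime, so the S-polynomial reduces to 0 (Buchberger's first criterion).
S(f_2,g_3): lcm = a²b. S = ⅚a² - 10/11ab² + 25/33ab - ⅙b² + ⅙.
  leading term a²: subtract (-30/11)·g_3 from ⅚a² - 10/11ab² + 25/33ab - ⅙b² + ⅙ → -10/11ab² + 10/11a - ⅙b² + ⅙
  leading term ab²: subtract (5/44a)·f_1 from -10/11ab² + 10/11a - ⅙b² + ⅙ → -⅙b² + ⅙
  leading term b²: subtract (1/48)·f_1 from -⅙b² + ⅙ → 0
  remainder 0.

Every S-polynomial of the final basis reduces to 0, so we have a Gröbner basis.
Inter-reduce: drop elements whose leading term is divisible by another's, tail-reduce, and make monic.
Reduced Gröbner basis: {a² + 10/11ab - 12/11a, b² - 1}.

Buchberger on the second generating set:
h_1 = 84a²b + 70a² - 28ab - 46b² + 46, LT = a²b.
h_2 = 36a²b + 30a² - 12ab - 22b² + 22, LT = a²b.

S(h_1,h_2): lcm = a²b. S = 4/63b² - 4/63.
  leading term b²: no divisor's leading term divides it; move 4/63b² to the remainder.
  leading term 1: no divisor's leading term divides it; move -4/63 to the remainder.
  remainder 4/63b² - 4/63 ≠ 0; add k_3 = 4/63b² - 4/63 to the basis.

S(h_1,k_3): lcm = a²b². S = ⅚a²b + a² - ⅓ab² - 23/42b³ + 23/42b.
  leading term a²b: subtract (5/504)·h_1 from ⅚a²b + a² - ⅓ab² - 23/42b³ + 23/42b → 11/36a² - ⅓ab² + 5/18ab - 23/42b³ + 115/252b² + 23/42b - 115/252
  leading term a²: no divisor's leading term divides it; move 11/36a² to the remainder.
  leading term ab²: subtract (-21/4a)·k_3 from -⅓ab² + 5/18ab - 23/42b³ + 115/252b² + 23/42b - 115/252 → 5/18ab - ⅓a - 23/42b³ + 115/252b² + 23/42b - 115/252
  leading term ab: no divisor's leading term divides it; move 5/18ab to the remainder.
  leading term a: no divisor's leading term divides it; move -⅓a to the remainder.
  leading term b³: subtract (-69/8b)·k_3 from -23/42b³ + 115/252b² + 23/42b - 115/252 → 115/252b² - 115/252
  leading term b²: subtract (115/16)·k_3 from 115/252b² - 115/252 → 0
  remainder 11/36a² + 5/18ab - ⅓a ≠ 0; add k_4 = 11/36a² + 5/18ab - ⅓a to the basis.

S(h_2,k_3): lcm = a²b². S = ⅚a²b + a² - ⅓ab² - 11/18b³ + 11/18b.
  leading term a²b: subtract (5/504)·h_1 from ⅚a²b + a² - ⅓ab² - 11/18b³ + 11/18b → 11/36a² - ⅓ab² + 5/18ab - 11/18b³ + 115/252b² + 11/18b - 115/252
  leading term a²: subtract (1)·k_4 from 11/36a² - ⅓ab² + 5/18ab - 11/18b³ + 115/252b² + 11/18b - 115/252 → -⅓ab² + ⅓a - 11/18b³ + 115/252b² + 11/18b - 115/252
  leading term ab²: subtract (-21/4a)·k_3 from -⅓ab² + ⅓a - 11/18b³ + 115/252b² + 11/18b - 115/252 → -11/18b³ + 115/252b² + 11/18b - 115/252
  leading term b³: subtract (-77/8b)·k_3 from -11/18b³ + 115/252b² + 11/18b - 115/252 → 115/252b² - 115/252
  leading term b²: subtract (115/16)·k_3 from 115/252b² - 115/252 → 0
  remainder 0.

S(h_1,k_4): lcm = a²b. S = ⅚a² - 10/11ab² + 25/33ab - 23/42b² + 23/42.
  leading term a²: subtract (30/11)·k_4 from ⅚a² - 10/11ab² + 25/33ab - 23/42b² + 23/42 → -10/11ab² + 10/11a - 23/42b² + 23/42
  leading term ab²: subtract (-315/22a)·k_3 from -10/11ab² + 10/11a - 23/42b² + 23/42 → -23/42b² + 23/42
  leading term b²: subtract (-69/8)·k_3 from -23/42b² + 23/42 → 0
  remainder 0.

S(h_2,k_4): lcm = a²b. S = ⅚a² - 10/11ab² + 25/33ab - 11/18b² + 11/18.
  leading term a²: subtract (30/11)·k_4 from ⅚a² - 10/11ab² + 25/33ab - 11/18b² + 11/18 → -10/11ab² + 10/11a - 11/18b² + 11/18
  leading term ab²: subtract (-315/22a)·k_3 from -10/11ab² + 10/11a - 11/18b² + 11/18 → -11/18b² + 11/18
  leading term b²: subtract (-77/8)·k_3 from -11/18b² + 11/18 → 0
  remainder 0.

S(k_3,k_4): leading monomials are coprime, so the S-polynomial reduces to 0 (Buchberger's first criterion).
Every S-polynomial of the final basis reduces to 0, so we have a Gröbner basis.
Inter-reduce: drop elements whose leading term is divisible by another's, tail-reduce, and make monic.
Reduced Gröbner basis: {a² + 10/11ab - 12/11a, b² - 1}.

The two bases agree; hence the ideals are identical.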